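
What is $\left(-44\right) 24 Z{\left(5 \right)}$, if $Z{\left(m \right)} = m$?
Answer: $-5280$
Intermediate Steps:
$\left(-44\right) 24 Z{\left(5 \right)} = \left(-44\right) 24 \cdot 5 = \left(-1056\right) 5 = -5280$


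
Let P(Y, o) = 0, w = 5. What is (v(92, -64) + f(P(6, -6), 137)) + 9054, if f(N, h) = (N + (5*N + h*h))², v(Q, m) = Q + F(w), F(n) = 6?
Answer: 352284513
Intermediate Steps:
v(Q, m) = 6 + Q (v(Q, m) = Q + 6 = 6 + Q)
f(N, h) = (h² + 6*N)² (f(N, h) = (N + (5*N + h²))² = (N + (h² + 5*N))² = (h² + 6*N)²)
(v(92, -64) + f(P(6, -6), 137)) + 9054 = ((6 + 92) + (137² + 6*0)²) + 9054 = (98 + (18769 + 0)²) + 9054 = (98 + 18769²) + 9054 = (98 + 352275361) + 9054 = 352275459 + 9054 = 352284513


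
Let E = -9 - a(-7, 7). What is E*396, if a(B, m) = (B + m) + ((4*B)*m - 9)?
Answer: 77616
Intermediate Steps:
a(B, m) = -9 + B + m + 4*B*m (a(B, m) = (B + m) + (4*B*m - 9) = (B + m) + (-9 + 4*B*m) = -9 + B + m + 4*B*m)
E = 196 (E = -9 - (-9 - 7 + 7 + 4*(-7)*7) = -9 - (-9 - 7 + 7 - 196) = -9 - 1*(-205) = -9 + 205 = 196)
E*396 = 196*396 = 77616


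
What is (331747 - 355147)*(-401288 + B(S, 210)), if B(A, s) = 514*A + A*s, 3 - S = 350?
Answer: 15268874400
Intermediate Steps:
S = -347 (S = 3 - 1*350 = 3 - 350 = -347)
(331747 - 355147)*(-401288 + B(S, 210)) = (331747 - 355147)*(-401288 - 347*(514 + 210)) = -23400*(-401288 - 347*724) = -23400*(-401288 - 251228) = -23400*(-652516) = 15268874400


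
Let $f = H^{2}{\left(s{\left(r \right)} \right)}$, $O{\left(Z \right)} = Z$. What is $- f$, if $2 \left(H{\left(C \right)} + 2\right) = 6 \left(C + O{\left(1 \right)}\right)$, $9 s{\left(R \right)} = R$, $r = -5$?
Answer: $- \frac{4}{9} \approx -0.44444$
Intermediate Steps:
$s{\left(R \right)} = \frac{R}{9}$
$H{\left(C \right)} = 1 + 3 C$ ($H{\left(C \right)} = -2 + \frac{6 \left(C + 1\right)}{2} = -2 + \frac{6 \left(1 + C\right)}{2} = -2 + \frac{6 + 6 C}{2} = -2 + \left(3 + 3 C\right) = 1 + 3 C$)
$f = \frac{4}{9}$ ($f = \left(1 + 3 \cdot \frac{1}{9} \left(-5\right)\right)^{2} = \left(1 + 3 \left(- \frac{5}{9}\right)\right)^{2} = \left(1 - \frac{5}{3}\right)^{2} = \left(- \frac{2}{3}\right)^{2} = \frac{4}{9} \approx 0.44444$)
$- f = \left(-1\right) \frac{4}{9} = - \frac{4}{9}$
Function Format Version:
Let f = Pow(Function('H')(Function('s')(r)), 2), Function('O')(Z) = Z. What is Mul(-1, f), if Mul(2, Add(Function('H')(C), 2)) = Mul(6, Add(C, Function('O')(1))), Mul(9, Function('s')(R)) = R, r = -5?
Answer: Rational(-4, 9) ≈ -0.44444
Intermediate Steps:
Function('s')(R) = Mul(Rational(1, 9), R)
Function('H')(C) = Add(1, Mul(3, C)) (Function('H')(C) = Add(-2, Mul(Rational(1, 2), Mul(6, Add(C, 1)))) = Add(-2, Mul(Rational(1, 2), Mul(6, Add(1, C)))) = Add(-2, Mul(Rational(1, 2), Add(6, Mul(6, C)))) = Add(-2, Add(3, Mul(3, C))) = Add(1, Mul(3, C)))
f = Rational(4, 9) (f = Pow(Add(1, Mul(3, Mul(Rational(1, 9), -5))), 2) = Pow(Add(1, Mul(3, Rational(-5, 9))), 2) = Pow(Add(1, Rational(-5, 3)), 2) = Pow(Rational(-2, 3), 2) = Rational(4, 9) ≈ 0.44444)
Mul(-1, f) = Mul(-1, Rational(4, 9)) = Rational(-4, 9)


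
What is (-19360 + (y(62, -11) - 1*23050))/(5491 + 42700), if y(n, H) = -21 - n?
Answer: -3863/4381 ≈ -0.88176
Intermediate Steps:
(-19360 + (y(62, -11) - 1*23050))/(5491 + 42700) = (-19360 + ((-21 - 1*62) - 1*23050))/(5491 + 42700) = (-19360 + ((-21 - 62) - 23050))/48191 = (-19360 + (-83 - 23050))*(1/48191) = (-19360 - 23133)*(1/48191) = -42493*1/48191 = -3863/4381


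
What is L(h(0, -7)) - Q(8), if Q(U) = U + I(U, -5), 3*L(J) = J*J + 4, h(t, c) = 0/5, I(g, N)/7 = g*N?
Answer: 820/3 ≈ 273.33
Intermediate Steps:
I(g, N) = 7*N*g (I(g, N) = 7*(g*N) = 7*(N*g) = 7*N*g)
h(t, c) = 0 (h(t, c) = 0*(1/5) = 0)
L(J) = 4/3 + J**2/3 (L(J) = (J*J + 4)/3 = (J**2 + 4)/3 = (4 + J**2)/3 = 4/3 + J**2/3)
Q(U) = -34*U (Q(U) = U + 7*(-5)*U = U - 35*U = -34*U)
L(h(0, -7)) - Q(8) = (4/3 + (1/3)*0**2) - (-34)*8 = (4/3 + (1/3)*0) - 1*(-272) = (4/3 + 0) + 272 = 4/3 + 272 = 820/3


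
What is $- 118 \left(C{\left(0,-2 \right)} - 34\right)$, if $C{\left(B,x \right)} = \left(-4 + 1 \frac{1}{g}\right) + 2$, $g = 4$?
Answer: $\frac{8437}{2} \approx 4218.5$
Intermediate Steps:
$C{\left(B,x \right)} = - \frac{7}{4}$ ($C{\left(B,x \right)} = \left(-4 + 1 \cdot \frac{1}{4}\right) + 2 = \left(-4 + \frac{1}{4}\right) + 2 = - \frac{15}{4} + 2 = - \frac{7}{4}$)
$- 118 \left(C{\left(0,-2 \right)} - 34\right) = - 118 \left(- \frac{7}{4} - 34\right) = \left(-118\right) \left(- \frac{143}{4}\right) = \frac{8437}{2}$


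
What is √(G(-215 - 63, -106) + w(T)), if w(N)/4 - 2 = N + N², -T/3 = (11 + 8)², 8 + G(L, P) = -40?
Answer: 4*√292949 ≈ 2165.0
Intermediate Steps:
G(L, P) = -48 (G(L, P) = -8 - 40 = -48)
T = -1083 (T = -3*(11 + 8)² = -3*19² = -3*361 = -1083)
w(N) = 8 + 4*N + 4*N² (w(N) = 8 + 4*(N + N²) = 8 + (4*N + 4*N²) = 8 + 4*N + 4*N²)
√(G(-215 - 63, -106) + w(T)) = √(-48 + (8 + 4*(-1083) + 4*(-1083)²)) = √(-48 + (8 - 4332 + 4*1172889)) = √(-48 + (8 - 4332 + 4691556)) = √(-48 + 4687232) = √4687184 = 4*√292949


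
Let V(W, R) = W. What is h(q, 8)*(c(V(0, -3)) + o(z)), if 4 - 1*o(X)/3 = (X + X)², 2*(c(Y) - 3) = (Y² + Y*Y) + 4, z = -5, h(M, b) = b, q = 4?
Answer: -2264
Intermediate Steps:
c(Y) = 5 + Y² (c(Y) = 3 + ((Y² + Y*Y) + 4)/2 = 3 + ((Y² + Y²) + 4)/2 = 3 + (2*Y² + 4)/2 = 3 + (4 + 2*Y²)/2 = 3 + (2 + Y²) = 5 + Y²)
o(X) = 12 - 12*X² (o(X) = 12 - 3*(X + X)² = 12 - 3*4*X² = 12 - 12*X²)
h(q, 8)*(c(V(0, -3)) + o(z)) = 8*((5 + 0²) + (12 - 12*(-5)²)) = 8*((5 + 0) + (12 - 12*25)) = 8*(5 + (12 - 300)) = 8*(5 - 288) = 8*(-283) = -2264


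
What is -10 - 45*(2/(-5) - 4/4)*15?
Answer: 935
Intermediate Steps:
-10 - 45*(2/(-5) - 4/4)*15 = -10 - 45*(2*(-⅕) - 4*¼)*15 = -10 - 45*(-⅖ - 1)*15 = -10 - (-63)*15 = -10 - 45*(-21) = -10 + 945 = 935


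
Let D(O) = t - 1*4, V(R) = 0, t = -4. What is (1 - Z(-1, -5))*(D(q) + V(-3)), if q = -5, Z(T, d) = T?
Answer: -16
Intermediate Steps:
D(O) = -8 (D(O) = -4 - 1*4 = -4 - 4 = -8)
(1 - Z(-1, -5))*(D(q) + V(-3)) = (1 - 1*(-1))*(-8 + 0) = (1 + 1)*(-8) = 2*(-8) = -16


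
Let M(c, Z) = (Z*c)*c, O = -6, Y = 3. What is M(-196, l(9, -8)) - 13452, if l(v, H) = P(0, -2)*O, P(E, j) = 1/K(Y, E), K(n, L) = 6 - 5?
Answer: -243948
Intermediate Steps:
K(n, L) = 1
P(E, j) = 1 (P(E, j) = 1/1 = 1)
l(v, H) = -6 (l(v, H) = 1*(-6) = -6)
M(c, Z) = Z*c²
M(-196, l(9, -8)) - 13452 = -6*(-196)² - 13452 = -6*38416 - 13452 = -230496 - 13452 = -243948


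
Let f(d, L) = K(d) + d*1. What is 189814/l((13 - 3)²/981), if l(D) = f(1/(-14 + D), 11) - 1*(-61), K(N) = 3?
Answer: 2587924076/871595 ≈ 2969.2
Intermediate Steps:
f(d, L) = 3 + d (f(d, L) = 3 + d*1 = 3 + d)
l(D) = 64 + 1/(-14 + D) (l(D) = (3 + 1/(-14 + D)) - 1*(-61) = (3 + 1/(-14 + D)) + 61 = 64 + 1/(-14 + D))
189814/l((13 - 3)²/981) = 189814/(((-895 + 64*((13 - 3)²/981))/(-14 + (13 - 3)²/981))) = 189814/(((-895 + 64*(10²*(1/981)))/(-14 + 10²*(1/981)))) = 189814/(((-895 + 64*(100*(1/981)))/(-14 + 100*(1/981)))) = 189814/(((-895 + 64*(100/981))/(-14 + 100/981))) = 189814/(((-895 + 6400/981)/(-13634/981))) = 189814/((-981/13634*(-871595/981))) = 189814/(871595/13634) = 189814*(13634/871595) = 2587924076/871595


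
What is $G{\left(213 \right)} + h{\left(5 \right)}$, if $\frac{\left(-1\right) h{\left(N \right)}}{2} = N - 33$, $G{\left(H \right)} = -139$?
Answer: $-83$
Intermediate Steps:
$h{\left(N \right)} = 66 - 2 N$ ($h{\left(N \right)} = - 2 \left(N - 33\right) = - 2 \left(-33 + N\right) = 66 - 2 N$)
$G{\left(213 \right)} + h{\left(5 \right)} = -139 + \left(66 - 10\right) = -139 + 56 = -83$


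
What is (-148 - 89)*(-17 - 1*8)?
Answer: 5925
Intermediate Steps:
(-148 - 89)*(-17 - 1*8) = -237*(-17 - 8) = -237*(-25) = 5925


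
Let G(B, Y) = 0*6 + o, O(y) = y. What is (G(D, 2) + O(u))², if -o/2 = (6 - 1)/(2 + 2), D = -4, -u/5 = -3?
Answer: 625/4 ≈ 156.25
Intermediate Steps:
u = 15 (u = -5*(-3) = 15)
o = -5/2 (o = -2*(6 - 1)/(2 + 2) = -10/4 = -2*5/4 = -5/2 ≈ -2.5000)
G(B, Y) = -5/2 (G(B, Y) = 0*6 - 5/2 = 0 - 5/2 = -5/2)
(G(D, 2) + O(u))² = (-5/2 + 15)² = (25/2)² = 625/4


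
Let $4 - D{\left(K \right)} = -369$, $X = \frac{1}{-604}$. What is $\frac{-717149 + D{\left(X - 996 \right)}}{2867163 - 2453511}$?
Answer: $- \frac{179194}{103413} \approx -1.7328$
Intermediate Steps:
$X = - \frac{1}{604} \approx -0.0016556$
$D{\left(K \right)} = 373$ ($D{\left(K \right)} = 4 - -369 = 4 + 369 = 373$)
$\frac{-717149 + D{\left(X - 996 \right)}}{2867163 - 2453511} = \frac{-717149 + 373}{2867163 - 2453511} = - \frac{716776}{413652} = \left(-716776\right) \frac{1}{413652} = - \frac{179194}{103413}$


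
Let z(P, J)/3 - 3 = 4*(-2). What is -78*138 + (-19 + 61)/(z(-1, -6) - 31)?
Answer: -247593/23 ≈ -10765.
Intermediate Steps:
z(P, J) = -15 (z(P, J) = 9 + 3*(4*(-2)) = 9 + 3*(-8) = 9 - 24 = -15)
-78*138 + (-19 + 61)/(z(-1, -6) - 31) = -78*138 + (-19 + 61)/(-15 - 31) = -10764 + 42/(-46) = -10764 + 42*(-1/46) = -10764 - 21/23 = -247593/23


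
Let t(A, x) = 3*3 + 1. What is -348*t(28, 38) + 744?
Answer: -2736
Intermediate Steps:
t(A, x) = 10 (t(A, x) = 9 + 1 = 10)
-348*t(28, 38) + 744 = -348*10 + 744 = -3480 + 744 = -2736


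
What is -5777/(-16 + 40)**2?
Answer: -5777/576 ≈ -10.030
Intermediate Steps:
-5777/(-16 + 40)**2 = -5777/(24**2) = -5777/576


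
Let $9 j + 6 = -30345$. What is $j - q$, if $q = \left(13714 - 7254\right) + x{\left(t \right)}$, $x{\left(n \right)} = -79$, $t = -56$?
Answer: $- \frac{29260}{3} \approx -9753.3$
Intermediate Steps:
$q = 6381$ ($q = \left(13714 - 7254\right) - 79 = 6460 - 79 = 6381$)
$j = - \frac{10117}{3}$ ($j = - \frac{2}{3} + \frac{1}{9} \left(-30345\right) = - \frac{2}{3} - \frac{10115}{3} = - \frac{10117}{3} \approx -3372.3$)
$j - q = - \frac{10117}{3} - 6381 = - \frac{29260}{3}$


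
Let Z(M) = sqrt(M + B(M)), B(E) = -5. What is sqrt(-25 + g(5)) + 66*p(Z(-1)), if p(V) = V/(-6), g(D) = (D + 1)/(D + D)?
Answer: I*(sqrt(610) - 55*sqrt(6))/5 ≈ -22.005*I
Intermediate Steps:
g(D) = (1 + D)/(2*D) (g(D) = (1 + D)/((2*D)) = (1 + D)*(1/(2*D)) = (1 + D)/(2*D))
Z(M) = sqrt(-5 + M) (Z(M) = sqrt(M - 5) = sqrt(-5 + M))
p(V) = -V/6 (p(V) = V*(-1/6) = -V/6)
sqrt(-25 + g(5)) + 66*p(Z(-1)) = sqrt(-25 + (1/2)*(1 + 5)/5) + 66*(-sqrt(-5 - 1)/6) = sqrt(-25 + (1/2)*(1/5)*6) + 66*(-I*sqrt(6)/6) = sqrt(-25 + 3/5) + 66*(-I*sqrt(6)/6) = sqrt(-122/5) + 66*(-I*sqrt(6)/6) = I*sqrt(610)/5 - 11*I*sqrt(6) = -11*I*sqrt(6) + I*sqrt(610)/5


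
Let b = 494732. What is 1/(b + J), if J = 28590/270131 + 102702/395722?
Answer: 53448389791/26442648306423983 ≈ 2.0213e-6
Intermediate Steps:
J = 19528342971/53448389791 (J = 28590*(1/270131) + 102702*(1/395722) = 28590/270131 + 51351/197861 = 19528342971/53448389791 ≈ 0.36537)
1/(b + J) = 1/(494732 + 19528342971/53448389791) = 1/(26442648306423983/53448389791) = 53448389791/26442648306423983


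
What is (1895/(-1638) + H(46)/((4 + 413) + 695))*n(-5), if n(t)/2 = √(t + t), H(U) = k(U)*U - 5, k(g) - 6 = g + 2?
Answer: 976681*I*√10/455364 ≈ 6.7826*I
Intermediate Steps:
k(g) = 8 + g (k(g) = 6 + (g + 2) = 6 + (2 + g) = 8 + g)
H(U) = -5 + U*(8 + U) (H(U) = (8 + U)*U - 5 = U*(8 + U) - 5 = -5 + U*(8 + U))
n(t) = 2*√2*√t (n(t) = 2*√(t + t) = 2*√(2*t) = 2*(√2*√t) = 2*√2*√t)
(1895/(-1638) + H(46)/((4 + 413) + 695))*n(-5) = (1895/(-1638) + (-5 + 46*(8 + 46))/((4 + 413) + 695))*(2*√2*√(-5)) = (1895*(-1/1638) + (-5 + 46*54)/(417 + 695))*(2*√2*(I*√5)) = (-1895/1638 + (-5 + 2484)/1112)*(2*I*√10) = (-1895/1638 + 2479*(1/1112))*(2*I*√10) = (-1895/1638 + 2479/1112)*(2*I*√10) = 976681*(2*I*√10)/910728 = 976681*I*√10/455364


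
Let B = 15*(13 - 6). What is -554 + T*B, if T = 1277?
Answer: 133531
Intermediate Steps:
B = 105 (B = 15*7 = 105)
-554 + T*B = -554 + 1277*105 = -554 + 134085 = 133531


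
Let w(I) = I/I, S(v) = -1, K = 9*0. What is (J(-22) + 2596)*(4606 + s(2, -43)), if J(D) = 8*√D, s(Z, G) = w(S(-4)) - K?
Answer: 11959772 + 36856*I*√22 ≈ 1.196e+7 + 1.7287e+5*I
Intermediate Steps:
K = 0
w(I) = 1
s(Z, G) = 1 (s(Z, G) = 1 - 1*0 = 1 + 0 = 1)
(J(-22) + 2596)*(4606 + s(2, -43)) = (8*√(-22) + 2596)*(4606 + 1) = (8*(I*√22) + 2596)*4607 = (8*I*√22 + 2596)*4607 = (2596 + 8*I*√22)*4607 = 11959772 + 36856*I*√22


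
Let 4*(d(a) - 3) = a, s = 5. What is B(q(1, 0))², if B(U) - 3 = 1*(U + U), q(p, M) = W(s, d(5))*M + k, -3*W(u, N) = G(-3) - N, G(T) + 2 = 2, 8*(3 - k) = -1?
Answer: 1369/16 ≈ 85.563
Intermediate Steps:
k = 25/8 (k = 3 - ⅛*(-1) = 3 + ⅛ = 25/8 ≈ 3.1250)
G(T) = 0 (G(T) = -2 + 2 = 0)
d(a) = 3 + a/4
W(u, N) = N/3 (W(u, N) = -(0 - N)/3 = -(-1)*N/3 = N/3)
q(p, M) = 25/8 + 17*M/12 (q(p, M) = ((3 + (¼)*5)/3)*M + 25/8 = ((3 + 5/4)/3)*M + 25/8 = ((⅓)*(17/4))*M + 25/8 = 17*M/12 + 25/8 = 25/8 + 17*M/12)
B(U) = 3 + 2*U (B(U) = 3 + 1*(U + U) = 3 + 1*(2*U) = 3 + 2*U)
B(q(1, 0))² = (3 + 2*(25/8 + (17/12)*0))² = (3 + 2*(25/8 + 0))² = (3 + 2*(25/8))² = (3 + 25/4)² = (37/4)² = 1369/16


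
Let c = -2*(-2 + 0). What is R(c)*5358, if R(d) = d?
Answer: 21432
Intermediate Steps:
c = 4 (c = -2*(-2) = 4)
R(c)*5358 = 4*5358 = 21432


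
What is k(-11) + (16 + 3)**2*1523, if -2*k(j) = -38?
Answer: 549822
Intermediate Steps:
k(j) = 19 (k(j) = -1/2*(-38) = 19)
k(-11) + (16 + 3)**2*1523 = 19 + (16 + 3)**2*1523 = 19 + 19**2*1523 = 19 + 361*1523 = 19 + 549803 = 549822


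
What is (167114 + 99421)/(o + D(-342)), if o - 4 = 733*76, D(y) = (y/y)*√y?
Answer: 7424598960/1551913643 - 799605*I*√38/3103827286 ≈ 4.7842 - 0.0015881*I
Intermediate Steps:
D(y) = √y (D(y) = 1*√y = √y)
o = 55712 (o = 4 + 733*76 = 4 + 55708 = 55712)
(167114 + 99421)/(o + D(-342)) = (167114 + 99421)/(55712 + √(-342)) = 266535/(55712 + 3*I*√38)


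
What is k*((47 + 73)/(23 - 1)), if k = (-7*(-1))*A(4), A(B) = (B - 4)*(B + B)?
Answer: 0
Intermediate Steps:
A(B) = 2*B*(-4 + B) (A(B) = (-4 + B)*(2*B) = 2*B*(-4 + B))
k = 0 (k = (-7*(-1))*(2*4*(-4 + 4)) = 7*(2*4*0) = 7*0 = 0)
k*((47 + 73)/(23 - 1)) = 0*((47 + 73)/(23 - 1)) = 0*(120/22) = 0*(120*(1/22)) = 0*(60/11) = 0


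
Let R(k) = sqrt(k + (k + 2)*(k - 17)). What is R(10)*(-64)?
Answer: -64*I*sqrt(74) ≈ -550.55*I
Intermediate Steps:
R(k) = sqrt(k + (-17 + k)*(2 + k)) (R(k) = sqrt(k + (2 + k)*(-17 + k)) = sqrt(k + (-17 + k)*(2 + k)))
R(10)*(-64) = sqrt(-34 + 10**2 - 14*10)*(-64) = sqrt(-34 + 100 - 140)*(-64) = sqrt(-74)*(-64) = (I*sqrt(74))*(-64) = -64*I*sqrt(74)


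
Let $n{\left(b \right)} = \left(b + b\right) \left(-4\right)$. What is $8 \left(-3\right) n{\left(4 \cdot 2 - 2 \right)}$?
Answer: $1152$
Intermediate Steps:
$n{\left(b \right)} = - 8 b$ ($n{\left(b \right)} = 2 b \left(-4\right) = - 8 b$)
$8 \left(-3\right) n{\left(4 \cdot 2 - 2 \right)} = 8 \left(-3\right) \left(- 8 \left(4 \cdot 2 - 2\right)\right) = - 24 \left(- 8 \left(8 - 2\right)\right) = - 24 \left(\left(-8\right) 6\right) = \left(-24\right) \left(-48\right) = 1152$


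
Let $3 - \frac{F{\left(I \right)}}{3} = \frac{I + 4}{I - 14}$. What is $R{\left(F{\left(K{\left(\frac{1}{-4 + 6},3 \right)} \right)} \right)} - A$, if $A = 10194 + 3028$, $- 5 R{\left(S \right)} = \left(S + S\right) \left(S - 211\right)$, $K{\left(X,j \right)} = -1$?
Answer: $- \frac{1556078}{125} \approx -12449.0$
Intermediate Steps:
$F{\left(I \right)} = 9 - \frac{3 \left(4 + I\right)}{-14 + I}$ ($F{\left(I \right)} = 9 - 3 \frac{I + 4}{I - 14} = 9 - 3 \frac{4 + I}{-14 + I} = 9 - \frac{3 \left(4 + I\right)}{-14 + I}$)
$R{\left(S \right)} = - \frac{2 S \left(-211 + S\right)}{5}$ ($R{\left(S \right)} = - \frac{\left(S + S\right) \left(S - 211\right)}{5} = - \frac{2 S \left(-211 + S\right)}{5}$)
$A = 13222$
$R{\left(F{\left(K{\left(\frac{1}{-4 + 6},3 \right)} \right)} \right)} - A = \frac{2 \frac{6 \left(-23 - 1\right)}{-14 - 1} \left(211 - \frac{6 \left(-23 - 1\right)}{-14 - 1}\right)}{5} - 13222 = \frac{2 \cdot 6 \frac{1}{-15} \left(-24\right) \left(211 - 6 \frac{1}{-15} \left(-24\right)\right)}{5} - 13222 = \frac{2 \cdot 6 \left(- \frac{1}{15}\right) \left(-24\right) \left(211 - 6 \left(- \frac{1}{15}\right) \left(-24\right)\right)}{5} - 13222 = \frac{2}{5} \cdot \frac{48}{5} \left(211 - \frac{48}{5}\right) - 13222 = \frac{2}{5} \cdot \frac{48}{5} \cdot \frac{1007}{5} - 13222 = \frac{96672}{125} - 13222 = - \frac{1556078}{125}$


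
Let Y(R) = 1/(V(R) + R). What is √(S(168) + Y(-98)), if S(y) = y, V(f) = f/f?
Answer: √1580615/97 ≈ 12.961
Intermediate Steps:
V(f) = 1
Y(R) = 1/(1 + R)
√(S(168) + Y(-98)) = √(168 + 1/(1 - 98)) = √(168 + 1/(-97)) = √(168 - 1/97) = √(16295/97) = √1580615/97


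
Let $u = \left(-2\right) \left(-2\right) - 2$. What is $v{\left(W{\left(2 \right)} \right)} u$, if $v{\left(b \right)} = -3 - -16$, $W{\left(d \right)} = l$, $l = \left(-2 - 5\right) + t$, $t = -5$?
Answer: $26$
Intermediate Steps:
$l = -12$ ($l = \left(-2 - 5\right) - 5 = -7 - 5 = -12$)
$W{\left(d \right)} = -12$
$v{\left(b \right)} = 13$ ($v{\left(b \right)} = -3 + 16 = 13$)
$u = 2$ ($u = 4 - 2 = 2$)
$v{\left(W{\left(2 \right)} \right)} u = 13 \cdot 2 = 26$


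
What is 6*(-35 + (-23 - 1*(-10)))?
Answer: -288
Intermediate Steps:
6*(-35 + (-23 - 1*(-10))) = 6*(-35 + (-23 + 10)) = 6*(-35 - 13) = 6*(-48) = -288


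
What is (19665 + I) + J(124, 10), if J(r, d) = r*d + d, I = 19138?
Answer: 40053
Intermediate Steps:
J(r, d) = d + d*r (J(r, d) = d*r + d = d + d*r)
(19665 + I) + J(124, 10) = (19665 + 19138) + 10*(1 + 124) = 38803 + 10*125 = 38803 + 1250 = 40053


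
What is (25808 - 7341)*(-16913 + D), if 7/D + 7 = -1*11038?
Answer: -3449711166964/11045 ≈ -3.1233e+8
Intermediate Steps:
D = -7/11045 (D = 7/(-7 - 1*11038) = 7/(-7 - 11038) = 7/(-11045) = 7*(-1/11045) = -7/11045 ≈ -0.00063377)
(25808 - 7341)*(-16913 + D) = (25808 - 7341)*(-16913 - 7/11045) = 18467*(-186804092/11045) = -3449711166964/11045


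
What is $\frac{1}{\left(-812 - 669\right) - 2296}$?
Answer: $- \frac{1}{3777} \approx -0.00026476$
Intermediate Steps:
$\frac{1}{\left(-812 - 669\right) - 2296} = \frac{1}{-1481 - 2296} = \frac{1}{-3777} = - \frac{1}{3777}$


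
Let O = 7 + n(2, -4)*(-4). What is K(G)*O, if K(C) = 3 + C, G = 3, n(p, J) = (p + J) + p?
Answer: 42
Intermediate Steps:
n(p, J) = J + 2*p (n(p, J) = (J + p) + p = J + 2*p)
O = 7 (O = 7 + (-4 + 2*2)*(-4) = 7 + (-4 + 4)*(-4) = 7 + 0*(-4) = 7 + 0 = 7)
K(G)*O = (3 + 3)*7 = 6*7 = 42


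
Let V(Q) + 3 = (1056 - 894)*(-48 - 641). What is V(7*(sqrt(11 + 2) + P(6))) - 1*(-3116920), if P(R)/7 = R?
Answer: 3005299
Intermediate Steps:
P(R) = 7*R
V(Q) = -111621 (V(Q) = -3 + (1056 - 894)*(-48 - 641) = -3 + 162*(-689) = -3 - 111618 = -111621)
V(7*(sqrt(11 + 2) + P(6))) - 1*(-3116920) = -111621 - 1*(-3116920) = -111621 + 3116920 = 3005299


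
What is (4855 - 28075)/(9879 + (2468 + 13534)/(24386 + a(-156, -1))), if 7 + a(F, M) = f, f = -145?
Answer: -124055/52783 ≈ -2.3503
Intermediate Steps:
a(F, M) = -152 (a(F, M) = -7 - 145 = -152)
(4855 - 28075)/(9879 + (2468 + 13534)/(24386 + a(-156, -1))) = (4855 - 28075)/(9879 + (2468 + 13534)/(24386 - 152)) = -23220/(9879 + 16002/24234) = -23220/(9879 + 16002*(1/24234)) = -23220/(9879 + 381/577) = -23220/5700564/577 = -23220*577/5700564 = -124055/52783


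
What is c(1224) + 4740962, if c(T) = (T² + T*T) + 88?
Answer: 7737402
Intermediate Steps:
c(T) = 88 + 2*T² (c(T) = (T² + T²) + 88 = 2*T² + 88 = 88 + 2*T²)
c(1224) + 4740962 = (88 + 2*1224²) + 4740962 = (88 + 2*1498176) + 4740962 = (88 + 2996352) + 4740962 = 2996440 + 4740962 = 7737402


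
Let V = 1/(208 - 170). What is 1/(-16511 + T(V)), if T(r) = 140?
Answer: -1/16371 ≈ -6.1084e-5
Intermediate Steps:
V = 1/38 ≈ 0.026316
1/(-16511 + T(V)) = 1/(-16511 + 140) = 1/(-16371) = -1/16371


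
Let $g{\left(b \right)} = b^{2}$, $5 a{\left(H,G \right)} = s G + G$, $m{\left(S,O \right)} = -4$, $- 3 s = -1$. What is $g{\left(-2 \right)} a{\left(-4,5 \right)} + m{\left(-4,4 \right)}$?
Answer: $\frac{4}{3} \approx 1.3333$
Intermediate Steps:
$s = \frac{1}{3}$ ($s = \left(- \frac{1}{3}\right) \left(-1\right) = \frac{1}{3} \approx 0.33333$)
$a{\left(H,G \right)} = \frac{4 G}{15}$ ($a{\left(H,G \right)} = \frac{\frac{G}{3} + G}{5} = \frac{\frac{4}{3} G}{5} = \frac{4 G}{15}$)
$g{\left(-2 \right)} a{\left(-4,5 \right)} + m{\left(-4,4 \right)} = \left(-2\right)^{2} \cdot \frac{4}{15} \cdot 5 - 4 = 4 \cdot \frac{4}{3} - 4 = \frac{16}{3} - 4 = \frac{4}{3}$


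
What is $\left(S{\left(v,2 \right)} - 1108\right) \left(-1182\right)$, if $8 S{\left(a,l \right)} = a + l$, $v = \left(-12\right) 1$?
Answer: $\frac{2622267}{2} \approx 1.3111 \cdot 10^{6}$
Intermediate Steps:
$v = -12$
$S{\left(a,l \right)} = \frac{a}{8} + \frac{l}{8}$ ($S{\left(a,l \right)} = \frac{a + l}{8} = \frac{a}{8} + \frac{l}{8}$)
$\left(S{\left(v,2 \right)} - 1108\right) \left(-1182\right) = \left(\left(\frac{1}{8} \left(-12\right) + \frac{1}{8} \cdot 2\right) - 1108\right) \left(-1182\right) = \left(\left(- \frac{3}{2} + \frac{1}{4}\right) - 1108\right) \left(-1182\right) = \left(- \frac{5}{4} - 1108\right) \left(-1182\right) = \left(- \frac{4437}{4}\right) \left(-1182\right) = \frac{2622267}{2}$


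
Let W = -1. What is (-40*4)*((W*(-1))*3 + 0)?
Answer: -480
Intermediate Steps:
(-40*4)*((W*(-1))*3 + 0) = (-40*4)*(-1*(-1)*3 + 0) = -160*(1*3 + 0) = -160*(3 + 0) = -160*3 = -480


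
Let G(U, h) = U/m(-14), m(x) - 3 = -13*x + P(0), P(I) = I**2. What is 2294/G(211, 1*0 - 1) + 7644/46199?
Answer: 19608006494/9747989 ≈ 2011.5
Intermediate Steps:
m(x) = 3 - 13*x (m(x) = 3 + (-13*x + 0**2) = 3 + (-13*x + 0) = 3 - 13*x)
G(U, h) = U/185 (G(U, h) = U/(3 - 13*(-14)) = U/(3 + 182) = U/185)
2294/G(211, 1*0 - 1) + 7644/46199 = 2294/(((1/185)*211)) + 7644/46199 = 2294/(211/185) + 7644*(1/46199) = 2294*(185/211) + 7644/46199 = 424390/211 + 7644/46199 = 19608006494/9747989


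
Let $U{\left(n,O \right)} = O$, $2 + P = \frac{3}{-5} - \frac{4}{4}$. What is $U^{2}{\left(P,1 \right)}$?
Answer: $1$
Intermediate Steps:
$P = - \frac{18}{5}$ ($P = -2 + \left(\frac{3}{-5} - \frac{4}{4}\right) = -2 + \left(3 \left(- \frac{1}{5}\right) - 1\right) = -2 - \frac{8}{5} = - \frac{18}{5} \approx -3.6$)
$U^{2}{\left(P,1 \right)} = 1^{2} = 1$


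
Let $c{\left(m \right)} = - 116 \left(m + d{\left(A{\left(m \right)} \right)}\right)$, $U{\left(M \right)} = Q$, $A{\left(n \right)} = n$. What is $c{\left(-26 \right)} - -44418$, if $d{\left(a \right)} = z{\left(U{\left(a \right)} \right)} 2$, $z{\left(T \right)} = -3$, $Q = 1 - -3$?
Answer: $48130$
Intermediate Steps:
$Q = 4$ ($Q = 1 + 3 = 4$)
$U{\left(M \right)} = 4$
$d{\left(a \right)} = -6$ ($d{\left(a \right)} = \left(-3\right) 2 = -6$)
$c{\left(m \right)} = 696 - 116 m$ ($c{\left(m \right)} = - 116 \left(m - 6\right) = - 116 \left(-6 + m\right) = 696 - 116 m$)
$c{\left(-26 \right)} - -44418 = \left(696 - -3016\right) - -44418 = \left(696 + 3016\right) + 44418 = 3712 + 44418 = 48130$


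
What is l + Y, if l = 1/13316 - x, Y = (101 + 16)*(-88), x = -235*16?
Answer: -87033375/13316 ≈ -6536.0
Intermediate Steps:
x = -3760
Y = -10296 (Y = 117*(-88) = -10296)
l = 50068161/13316 (l = 1/13316 - 1*(-3760) = 1/13316 + 3760 = 50068161/13316 ≈ 3760.0)
l + Y = 50068161/13316 - 10296 = -87033375/13316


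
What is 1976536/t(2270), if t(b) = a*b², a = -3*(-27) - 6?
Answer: 494134/96616875 ≈ 0.0051144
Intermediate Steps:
a = 75 (a = 81 - 6 = 75)
t(b) = 75*b²
1976536/t(2270) = 1976536/((75*2270²)) = 1976536/((75*5152900)) = 1976536/386467500 = 1976536*(1/386467500) = 494134/96616875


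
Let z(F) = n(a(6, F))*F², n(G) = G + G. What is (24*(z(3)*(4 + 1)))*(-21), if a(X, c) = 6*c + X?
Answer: -1088640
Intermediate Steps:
a(X, c) = X + 6*c
n(G) = 2*G
z(F) = F²*(12 + 12*F) (z(F) = (2*(6 + 6*F))*F² = (12 + 12*F)*F² = F²*(12 + 12*F))
(24*(z(3)*(4 + 1)))*(-21) = (24*((12*3²*(1 + 3))*(4 + 1)))*(-21) = (24*((12*9*4)*5))*(-21) = (24*(432*5))*(-21) = (24*2160)*(-21) = 51840*(-21) = -1088640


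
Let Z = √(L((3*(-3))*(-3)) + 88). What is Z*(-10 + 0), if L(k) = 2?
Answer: -30*√10 ≈ -94.868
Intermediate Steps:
Z = 3*√10 (Z = √(2 + 88) = √90 = 3*√10 ≈ 9.4868)
Z*(-10 + 0) = (3*√10)*(-10 + 0) = (3*√10)*(-10) = -30*√10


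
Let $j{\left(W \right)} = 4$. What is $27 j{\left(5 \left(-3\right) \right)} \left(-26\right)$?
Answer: $-2808$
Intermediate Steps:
$27 j{\left(5 \left(-3\right) \right)} \left(-26\right) = 27 \cdot 4 \left(-26\right) = 108 \left(-26\right) = -2808$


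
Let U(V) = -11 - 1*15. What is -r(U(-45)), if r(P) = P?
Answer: 26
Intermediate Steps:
U(V) = -26 (U(V) = -11 - 15 = -26)
-r(U(-45)) = -1*(-26) = 26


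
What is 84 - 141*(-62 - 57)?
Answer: 16863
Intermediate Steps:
84 - 141*(-62 - 57) = 84 - 141*(-119) = 84 + 16779 = 16863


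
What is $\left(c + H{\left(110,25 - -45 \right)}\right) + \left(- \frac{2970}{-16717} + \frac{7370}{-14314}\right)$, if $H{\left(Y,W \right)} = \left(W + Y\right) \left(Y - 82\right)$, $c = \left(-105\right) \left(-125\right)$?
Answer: $\frac{2173285085030}{119643569} \approx 18165.0$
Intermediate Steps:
$c = 13125$
$H{\left(Y,W \right)} = \left(-82 + Y\right) \left(W + Y\right)$ ($H{\left(Y,W \right)} = \left(W + Y\right) \left(-82 + Y\right) = \left(-82 + Y\right) \left(W + Y\right)$)
$\left(c + H{\left(110,25 - -45 \right)}\right) + \left(- \frac{2970}{-16717} + \frac{7370}{-14314}\right) = \left(13125 + \left(110^{2} - 82 \left(25 - -45\right) - 9020 + \left(25 - -45\right) 110\right)\right) + \left(- \frac{2970}{-16717} + \frac{7370}{-14314}\right) = \left(13125 + \left(12100 - 82 \left(25 + 45\right) - 9020 + \left(25 + 45\right) 110\right)\right) + \left(\left(-2970\right) \left(- \frac{1}{16717}\right) + 7370 \left(- \frac{1}{14314}\right)\right) = \left(13125 + \left(12100 - 5740 - 9020 + 70 \cdot 110\right)\right) + \left(\frac{2970}{16717} - \frac{3685}{7157}\right) = \left(13125 + \left(12100 - 5740 - 9020 + 7700\right)\right) - \frac{40345855}{119643569} = \left(13125 + 5040\right) - \frac{40345855}{119643569} = 18165 - \frac{40345855}{119643569} = \frac{2173285085030}{119643569}$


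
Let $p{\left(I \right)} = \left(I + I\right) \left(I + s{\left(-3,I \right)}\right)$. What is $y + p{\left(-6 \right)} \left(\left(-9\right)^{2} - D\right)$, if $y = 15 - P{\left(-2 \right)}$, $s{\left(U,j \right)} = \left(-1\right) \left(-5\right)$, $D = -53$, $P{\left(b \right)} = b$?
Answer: $1625$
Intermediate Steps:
$s{\left(U,j \right)} = 5$
$y = 17$ ($y = 15 - -2 = 15 + 2 = 17$)
$p{\left(I \right)} = 2 I \left(5 + I\right)$ ($p{\left(I \right)} = \left(I + I\right) \left(I + 5\right) = 2 I \left(5 + I\right)$)
$y + p{\left(-6 \right)} \left(\left(-9\right)^{2} - D\right) = 17 + 2 \left(-6\right) \left(5 - 6\right) \left(\left(-9\right)^{2} - -53\right) = 17 + 2 \left(-6\right) \left(-1\right) \left(81 + 53\right) = 17 + 12 \cdot 134 = 17 + 1608 = 1625$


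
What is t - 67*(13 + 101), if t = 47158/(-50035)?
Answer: -382214488/50035 ≈ -7638.9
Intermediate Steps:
t = -47158/50035 (t = 47158*(-1/50035) = -47158/50035 ≈ -0.94250)
t - 67*(13 + 101) = -47158/50035 - 67*(13 + 101) = -47158/50035 - 67*114 = -47158/50035 - 7638 = -382214488/50035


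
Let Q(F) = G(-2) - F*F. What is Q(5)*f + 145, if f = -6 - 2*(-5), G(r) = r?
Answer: 37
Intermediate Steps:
Q(F) = -2 - F² (Q(F) = -2 - F*F = -2 - F²)
f = 4 (f = -6 + 10 = 4)
Q(5)*f + 145 = (-2 - 1*5²)*4 + 145 = (-2 - 1*25)*4 + 145 = (-2 - 25)*4 + 145 = -27*4 + 145 = -108 + 145 = 37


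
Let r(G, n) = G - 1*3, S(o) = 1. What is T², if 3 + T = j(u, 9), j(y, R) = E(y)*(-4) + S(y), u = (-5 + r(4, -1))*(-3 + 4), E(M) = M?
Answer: 196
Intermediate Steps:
r(G, n) = -3 + G (r(G, n) = G - 3 = -3 + G)
u = -4 (u = (-5 + (-3 + 4))*(-3 + 4) = (-5 + 1)*1 = -4*1 = -4)
j(y, R) = 1 - 4*y (j(y, R) = y*(-4) + 1 = -4*y + 1 = 1 - 4*y)
T = 14 (T = -3 + (1 - 4*(-4)) = -3 + (1 + 16) = -3 + 17 = 14)
T² = 14² = 196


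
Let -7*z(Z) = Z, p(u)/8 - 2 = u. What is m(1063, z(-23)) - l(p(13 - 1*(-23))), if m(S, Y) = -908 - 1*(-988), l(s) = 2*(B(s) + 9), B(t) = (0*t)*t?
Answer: 62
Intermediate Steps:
p(u) = 16 + 8*u
B(t) = 0 (B(t) = 0*t = 0)
l(s) = 18 (l(s) = 2*(0 + 9) = 2*9 = 18)
z(Z) = -Z/7
m(S, Y) = 80 (m(S, Y) = -908 + 988 = 80)
m(1063, z(-23)) - l(p(13 - 1*(-23))) = 80 - 1*18 = 80 - 18 = 62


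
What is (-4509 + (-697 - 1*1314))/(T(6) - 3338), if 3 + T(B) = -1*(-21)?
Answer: 163/83 ≈ 1.9639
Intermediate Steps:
T(B) = 18 (T(B) = -3 - 1*(-21) = -3 + 21 = 18)
(-4509 + (-697 - 1*1314))/(T(6) - 3338) = (-4509 + (-697 - 1*1314))/(18 - 3338) = (-4509 + (-697 - 1314))/(-3320) = (-4509 - 2011)*(-1/3320) = -6520*(-1/3320) = 163/83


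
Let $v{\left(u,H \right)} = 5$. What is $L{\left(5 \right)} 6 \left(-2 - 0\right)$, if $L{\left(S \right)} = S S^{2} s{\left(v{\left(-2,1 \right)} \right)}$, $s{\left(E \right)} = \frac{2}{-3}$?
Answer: $1000$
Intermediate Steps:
$s{\left(E \right)} = - \frac{2}{3}$ ($s{\left(E \right)} = 2 \left(- \frac{1}{3}\right) = - \frac{2}{3}$)
$L{\left(S \right)} = - \frac{2 S^{3}}{3}$ ($L{\left(S \right)} = S S^{2} \left(- \frac{2}{3}\right) = S^{3} \left(- \frac{2}{3}\right) = - \frac{2 S^{3}}{3}$)
$L{\left(5 \right)} 6 \left(-2 - 0\right) = - \frac{2 \cdot 5^{3}}{3} \cdot 6 \left(-2 - 0\right) = \left(- \frac{2}{3}\right) 125 \cdot 6 \left(-2 + 0\right) = \left(- \frac{250}{3}\right) 6 \left(-2\right) = \left(-500\right) \left(-2\right) = 1000$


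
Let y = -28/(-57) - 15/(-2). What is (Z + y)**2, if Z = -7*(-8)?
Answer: 53217025/12996 ≈ 4094.9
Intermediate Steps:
y = 911/114 (y = -28*(-1/57) - 15*(-1/2) = 28/57 + 15/2 = 911/114 ≈ 7.9912)
Z = 56
(Z + y)**2 = (56 + 911/114)**2 = (7295/114)**2 = 53217025/12996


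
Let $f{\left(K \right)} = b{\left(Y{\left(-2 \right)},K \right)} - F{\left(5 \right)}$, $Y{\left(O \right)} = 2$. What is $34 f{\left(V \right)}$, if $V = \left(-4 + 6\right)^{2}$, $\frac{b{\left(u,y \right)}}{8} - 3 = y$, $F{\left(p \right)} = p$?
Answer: $1734$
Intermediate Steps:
$b{\left(u,y \right)} = 24 + 8 y$
$V = 4$ ($V = 2^{2} = 4$)
$f{\left(K \right)} = 19 + 8 K$ ($f{\left(K \right)} = \left(24 + 8 K\right) - 5 = 19 + 8 K$)
$34 f{\left(V \right)} = 34 \left(19 + 8 \cdot 4\right) = 34 \left(19 + 32\right) = 34 \cdot 51 = 1734$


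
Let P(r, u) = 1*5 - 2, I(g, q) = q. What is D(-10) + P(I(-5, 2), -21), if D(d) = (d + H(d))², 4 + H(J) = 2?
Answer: 147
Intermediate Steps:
H(J) = -2 (H(J) = -4 + 2 = -2)
P(r, u) = 3 (P(r, u) = 5 - 2 = 3)
D(d) = (-2 + d)² (D(d) = (d - 2)² = (-2 + d)²)
D(-10) + P(I(-5, 2), -21) = (-2 - 10)² + 3 = (-12)² + 3 = 144 + 3 = 147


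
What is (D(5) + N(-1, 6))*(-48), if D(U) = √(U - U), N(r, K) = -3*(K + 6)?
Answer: 1728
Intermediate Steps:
N(r, K) = -18 - 3*K (N(r, K) = -3*(6 + K) = -18 - 3*K)
D(U) = 0 (D(U) = √0 = 0)
(D(5) + N(-1, 6))*(-48) = (0 + (-18 - 3*6))*(-48) = (0 + (-18 - 18))*(-48) = (0 - 36)*(-48) = -36*(-48) = 1728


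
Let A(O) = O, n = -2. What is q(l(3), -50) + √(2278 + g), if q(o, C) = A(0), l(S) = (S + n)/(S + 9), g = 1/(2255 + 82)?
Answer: √12441456519/2337 ≈ 47.728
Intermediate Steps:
g = 1/2337 ≈ 0.00042790
l(S) = (-2 + S)/(9 + S) (l(S) = (S - 2)/(S + 9) = (-2 + S)/(9 + S))
q(o, C) = 0
q(l(3), -50) + √(2278 + g) = 0 + √(2278 + 1/2337) = 0 + √(5323687/2337) = 0 + √12441456519/2337 = √12441456519/2337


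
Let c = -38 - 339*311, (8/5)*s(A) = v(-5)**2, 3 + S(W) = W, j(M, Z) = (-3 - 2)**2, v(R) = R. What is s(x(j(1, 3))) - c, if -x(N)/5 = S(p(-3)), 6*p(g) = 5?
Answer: 843861/8 ≈ 1.0548e+5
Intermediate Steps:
p(g) = 5/6 (p(g) = (1/6)*5 = 5/6)
j(M, Z) = 25 (j(M, Z) = (-5)**2 = 25)
S(W) = -3 + W
x(N) = 65/6 (x(N) = -5*(-3 + 5/6) = -5*(-13/6) = 65/6)
s(A) = 125/8 (s(A) = (5/8)*(-5)**2 = (5/8)*25 = 125/8)
c = -105467 (c = -38 - 105429 = -105467)
s(x(j(1, 3))) - c = 125/8 - 1*(-105467) = 125/8 + 105467 = 843861/8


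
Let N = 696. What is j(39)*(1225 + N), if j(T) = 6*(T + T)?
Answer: 899028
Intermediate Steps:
j(T) = 12*T (j(T) = 6*(2*T) = 12*T)
j(39)*(1225 + N) = (12*39)*(1225 + 696) = 468*1921 = 899028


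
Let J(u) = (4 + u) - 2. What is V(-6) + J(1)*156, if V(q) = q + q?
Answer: 456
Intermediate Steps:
V(q) = 2*q
J(u) = 2 + u
V(-6) + J(1)*156 = 2*(-6) + (2 + 1)*156 = -12 + 3*156 = -12 + 468 = 456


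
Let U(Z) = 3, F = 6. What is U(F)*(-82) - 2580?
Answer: -2826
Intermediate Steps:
U(F)*(-82) - 2580 = 3*(-82) - 2580 = -246 - 2580 = -2826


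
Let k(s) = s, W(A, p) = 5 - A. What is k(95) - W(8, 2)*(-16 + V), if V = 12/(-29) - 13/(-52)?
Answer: 5395/116 ≈ 46.509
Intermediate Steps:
V = -19/116 (V = 12*(-1/29) - 13*(-1/52) = -12/29 + ¼ = -19/116 ≈ -0.16379)
k(95) - W(8, 2)*(-16 + V) = 95 - (5 - 1*8)*(-16 - 19/116) = 95 - (5 - 8)*(-1875)/116 = 95 - (-3)*(-1875)/116 = 95 - 1*5625/116 = 95 - 5625/116 = 5395/116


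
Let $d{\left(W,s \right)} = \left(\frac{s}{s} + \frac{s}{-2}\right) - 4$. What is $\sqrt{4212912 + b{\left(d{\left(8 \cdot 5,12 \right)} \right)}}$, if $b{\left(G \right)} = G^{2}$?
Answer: $\sqrt{4212993} \approx 2052.6$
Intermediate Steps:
$d{\left(W,s \right)} = -3 - \frac{s}{2}$ ($d{\left(W,s \right)} = \left(1 + s \left(- \frac{1}{2}\right)\right) - 4 = \left(1 - \frac{s}{2}\right) - 4 = -3 - \frac{s}{2}$)
$\sqrt{4212912 + b{\left(d{\left(8 \cdot 5,12 \right)} \right)}} = \sqrt{4212912 + \left(-3 - 6\right)^{2}} = \sqrt{4212912 + \left(-9\right)^{2}} = \sqrt{4212912 + 81} = \sqrt{4212993}$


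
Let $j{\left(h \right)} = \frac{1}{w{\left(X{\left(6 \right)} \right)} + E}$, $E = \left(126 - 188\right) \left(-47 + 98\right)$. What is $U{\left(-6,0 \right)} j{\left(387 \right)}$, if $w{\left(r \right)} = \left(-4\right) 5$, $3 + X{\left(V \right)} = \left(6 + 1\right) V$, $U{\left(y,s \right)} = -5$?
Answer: $\frac{5}{3182} \approx 0.0015713$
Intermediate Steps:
$X{\left(V \right)} = -3 + 7 V$ ($X{\left(V \right)} = -3 + \left(6 + 1\right) V = -3 + 7 V$)
$E = -3162$ ($E = \left(-62\right) 51 = -3162$)
$w{\left(r \right)} = -20$
$j{\left(h \right)} = - \frac{1}{3182}$ ($j{\left(h \right)} = \frac{1}{-20 - 3162} = \frac{1}{-3182} = - \frac{1}{3182}$)
$U{\left(-6,0 \right)} j{\left(387 \right)} = \left(-5\right) \left(- \frac{1}{3182}\right) = \frac{5}{3182}$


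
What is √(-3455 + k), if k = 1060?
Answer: I*√2395 ≈ 48.939*I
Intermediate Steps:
√(-3455 + k) = √(-3455 + 1060) = √(-2395) = I*√2395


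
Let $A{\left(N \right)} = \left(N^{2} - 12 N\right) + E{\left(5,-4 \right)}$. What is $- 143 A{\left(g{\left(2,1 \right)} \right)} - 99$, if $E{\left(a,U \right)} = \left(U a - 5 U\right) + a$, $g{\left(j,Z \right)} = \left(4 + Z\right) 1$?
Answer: $4191$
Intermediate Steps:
$g{\left(j,Z \right)} = 4 + Z$
$E{\left(a,U \right)} = a - 5 U + U a$ ($E{\left(a,U \right)} = \left(- 5 U + U a\right) + a = a - 5 U + U a$)
$A{\left(N \right)} = 5 + N^{2} - 12 N$ ($A{\left(N \right)} = \left(N^{2} - 12 N\right) - -5 = \left(N^{2} - 12 N\right) + \left(5 + 20 - 20\right) = \left(N^{2} - 12 N\right) + 5 = 5 + N^{2} - 12 N$)
$- 143 A{\left(g{\left(2,1 \right)} \right)} - 99 = - 143 \left(5 + \left(4 + 1\right)^{2} - 12 \left(4 + 1\right)\right) - 99 = - 143 \left(5 + 5^{2} - 60\right) - 99 = - 143 \left(5 + 25 - 60\right) - 99 = \left(-143\right) \left(-30\right) - 99 = 4290 - 99 = 4191$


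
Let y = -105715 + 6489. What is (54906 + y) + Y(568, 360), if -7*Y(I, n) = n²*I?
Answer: -73923040/7 ≈ -1.0560e+7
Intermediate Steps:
y = -99226
Y(I, n) = -I*n²/7 (Y(I, n) = -n²*I/7 = -I*n²/7)
(54906 + y) + Y(568, 360) = (54906 - 99226) - ⅐*568*360² = -44320 - ⅐*568*129600 = -44320 - 73612800/7 = -73923040/7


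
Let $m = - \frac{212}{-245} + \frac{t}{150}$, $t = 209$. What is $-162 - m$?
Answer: $- \frac{1207301}{7350} \approx -164.26$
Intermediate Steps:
$m = \frac{16601}{7350}$ ($m = - \frac{212}{-245} + \frac{209}{150} = \left(-212\right) \left(- \frac{1}{245}\right) + 209 \cdot \frac{1}{150} = \frac{212}{245} + \frac{209}{150} = \frac{16601}{7350} \approx 2.2586$)
$-162 - m = -162 - \frac{16601}{7350} = - \frac{1207301}{7350}$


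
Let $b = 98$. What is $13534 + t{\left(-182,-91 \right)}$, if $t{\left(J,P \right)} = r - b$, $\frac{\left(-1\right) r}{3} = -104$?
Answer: $13748$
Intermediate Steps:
$r = 312$ ($r = \left(-3\right) \left(-104\right) = 312$)
$t{\left(J,P \right)} = 214$ ($t{\left(J,P \right)} = 312 - 98 = 214$)
$13534 + t{\left(-182,-91 \right)} = 13534 + 214 = 13748$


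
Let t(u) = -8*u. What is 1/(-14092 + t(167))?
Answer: -1/15428 ≈ -6.4817e-5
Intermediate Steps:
1/(-14092 + t(167)) = 1/(-14092 - 8*167) = 1/(-14092 - 1336) = 1/(-15428) = -1/15428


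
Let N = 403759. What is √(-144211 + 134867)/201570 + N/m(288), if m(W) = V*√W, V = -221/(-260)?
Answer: 2018795*√2/102 + 4*I*√146/100785 ≈ 27990.0 + 0.00047956*I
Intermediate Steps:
V = 17/20 (V = -221*(-1/260) = 17/20 ≈ 0.85000)
m(W) = 17*√W/20
√(-144211 + 134867)/201570 + N/m(288) = √(-144211 + 134867)/201570 + 403759/((17*√288/20)) = √(-9344)*(1/201570) + 403759/((17*(12*√2)/20)) = (8*I*√146)*(1/201570) + 403759/((51*√2/5)) = 4*I*√146/100785 + 403759*(5*√2/102) = 4*I*√146/100785 + 2018795*√2/102 = 2018795*√2/102 + 4*I*√146/100785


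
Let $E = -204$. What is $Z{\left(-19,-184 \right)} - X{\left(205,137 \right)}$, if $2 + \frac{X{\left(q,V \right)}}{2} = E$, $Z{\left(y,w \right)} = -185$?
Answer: $227$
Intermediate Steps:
$X{\left(q,V \right)} = -412$ ($X{\left(q,V \right)} = -4 + 2 \left(-204\right) = -4 - 408 = -412$)
$Z{\left(-19,-184 \right)} - X{\left(205,137 \right)} = -185 - -412 = -185 + 412 = 227$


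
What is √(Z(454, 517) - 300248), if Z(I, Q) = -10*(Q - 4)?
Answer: I*√305378 ≈ 552.61*I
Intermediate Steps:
Z(I, Q) = 40 - 10*Q (Z(I, Q) = -10*(-4 + Q) = 40 - 10*Q)
√(Z(454, 517) - 300248) = √((40 - 10*517) - 300248) = √((40 - 5170) - 300248) = √(-5130 - 300248) = √(-305378) = I*√305378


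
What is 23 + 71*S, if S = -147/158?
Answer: -6803/158 ≈ -43.057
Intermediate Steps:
S = -147/158 (S = -147*1/158 = -147/158 ≈ -0.93038)
23 + 71*S = 23 + 71*(-147/158) = 23 - 10437/158 = -6803/158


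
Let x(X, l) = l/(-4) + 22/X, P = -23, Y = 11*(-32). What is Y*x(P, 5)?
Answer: 17864/23 ≈ 776.70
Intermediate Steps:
Y = -352
x(X, l) = 22/X - l/4 (x(X, l) = l*(-¼) + 22/X = -l/4 + 22/X = 22/X - l/4)
Y*x(P, 5) = -352*(22/(-23) - ¼*5) = -352*(22*(-1/23) - 5/4) = -352*(-22/23 - 5/4) = -352*(-203/92) = 17864/23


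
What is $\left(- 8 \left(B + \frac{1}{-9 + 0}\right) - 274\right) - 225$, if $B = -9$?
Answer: $- \frac{3835}{9} \approx -426.11$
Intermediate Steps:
$\left(- 8 \left(B + \frac{1}{-9 + 0}\right) - 274\right) - 225 = \left(- 8 \left(-9 + \frac{1}{-9 + 0}\right) - 274\right) - 225 = \left(- 8 \left(-9 + \frac{1}{-9}\right) - 274\right) - 225 = \left(- 8 \left(-9 - \frac{1}{9}\right) - 274\right) - 225 = \left(\left(-8\right) \left(- \frac{82}{9}\right) - 274\right) - 225 = \left(\frac{656}{9} - 274\right) - 225 = - \frac{1810}{9} - 225 = - \frac{3835}{9}$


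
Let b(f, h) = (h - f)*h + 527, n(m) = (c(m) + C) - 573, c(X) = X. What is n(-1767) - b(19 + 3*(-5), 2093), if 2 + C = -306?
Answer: -4375452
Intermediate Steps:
C = -308 (C = -2 - 306 = -308)
n(m) = -881 + m (n(m) = (m - 308) - 573 = (-308 + m) - 573 = -881 + m)
b(f, h) = 527 + h*(h - f) (b(f, h) = h*(h - f) + 527 = 527 + h*(h - f))
n(-1767) - b(19 + 3*(-5), 2093) = (-881 - 1767) - (527 + 2093² - 1*(19 + 3*(-5))*2093) = -2648 - (527 + 4380649 - 1*(19 - 15)*2093) = -2648 - (527 + 4380649 - 1*4*2093) = -2648 - (527 + 4380649 - 8372) = -2648 - 1*4372804 = -2648 - 4372804 = -4375452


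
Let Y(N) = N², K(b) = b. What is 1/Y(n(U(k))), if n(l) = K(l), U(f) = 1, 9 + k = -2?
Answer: 1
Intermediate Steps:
k = -11 (k = -9 - 2 = -11)
n(l) = l
1/Y(n(U(k))) = 1/(1²) = 1/1 = 1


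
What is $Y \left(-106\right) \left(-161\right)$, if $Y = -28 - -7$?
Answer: $-358386$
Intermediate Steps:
$Y = -21$ ($Y = -28 + 7 = -21$)
$Y \left(-106\right) \left(-161\right) = \left(-21\right) \left(-106\right) \left(-161\right) = 2226 \left(-161\right) = -358386$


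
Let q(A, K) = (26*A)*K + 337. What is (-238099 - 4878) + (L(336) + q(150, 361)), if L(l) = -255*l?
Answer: 1079580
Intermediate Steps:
q(A, K) = 337 + 26*A*K (q(A, K) = 26*A*K + 337 = 337 + 26*A*K)
(-238099 - 4878) + (L(336) + q(150, 361)) = (-238099 - 4878) + (-255*336 + (337 + 26*150*361)) = -242977 + (-85680 + (337 + 1407900)) = -242977 + (-85680 + 1408237) = -242977 + 1322557 = 1079580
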